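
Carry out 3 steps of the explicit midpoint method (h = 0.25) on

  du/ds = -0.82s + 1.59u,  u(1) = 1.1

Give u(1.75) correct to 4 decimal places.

Midpoint: k1 = f(s_n, u_n); k2 = f(s_n + h/2, u_n + (h/2)·k1); u_{n+1} = u_n + h·k2.
s=1.000000, u=1.100000:
  k1 = f(1.000000, 1.100000) = 0.929000
  k2 = f(1.125000, 1.216125) = 1.011139
  u ← 1.100000 + 0.25·1.011139 = 1.352785
s=1.250000, u=1.352785:
  k1 = f(1.250000, 1.352785) = 1.125928
  k2 = f(1.375000, 1.493526) = 1.247206
  u ← 1.352785 + 0.25·1.247206 = 1.664586
s=1.500000, u=1.664586:
  k1 = f(1.500000, 1.664586) = 1.416692
  k2 = f(1.625000, 1.841673) = 1.595759
  u ← 1.664586 + 0.25·1.595759 = 2.063526
u(1.75) ≈ 2.0635

2.0635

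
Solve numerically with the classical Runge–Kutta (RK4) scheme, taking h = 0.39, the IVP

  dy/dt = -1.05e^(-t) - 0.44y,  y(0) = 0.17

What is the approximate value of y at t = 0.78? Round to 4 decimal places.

RK4: k1 = f(t_n, y_n); k2 = f(t_n + h/2, y_n + (h/2)·k1); k3 = f(t_n + h/2, y_n + (h/2)·k2); k4 = f(t_n + h, y_n + h·k3); y_{n+1} = y_n + (h/6)·(k1 + 2k2 + 2k3 + k4).
t=0.000000, y=0.170000:
  k1 = f(0.000000, 0.170000) = -1.124800
  k2 = f(0.195000, -0.049336) = -0.842269
  k3 = f(0.195000, 0.005758) = -0.866510
  k4 = f(0.390000, -0.167939) = -0.637017
  y ← 0.170000 + (0.39/6)·(k1 + 2k2 + 2k3 + k4) = -0.166659
t=0.390000, y=-0.166659:
  k1 = f(0.390000, -0.166659) = -0.637580
  k2 = f(0.585000, -0.290987) = -0.456927
  k3 = f(0.585000, -0.255760) = -0.472427
  k4 = f(0.780000, -0.350906) = -0.326928
  y ← -0.166659 + (0.39/6)·(k1 + 2k2 + 2k3 + k4) = -0.350168
y(0.78) ≈ -0.3502

-0.3502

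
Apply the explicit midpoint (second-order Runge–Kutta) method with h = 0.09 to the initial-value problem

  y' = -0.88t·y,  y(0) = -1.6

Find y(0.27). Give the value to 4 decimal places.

-1.5494

Midpoint: k1 = f(t_n, y_n); k2 = f(t_n + h/2, y_n + (h/2)·k1); y_{n+1} = y_n + h·k2.
t=0.000000, y=-1.600000:
  k1 = f(0.000000, -1.600000) = 0.000000
  k2 = f(0.045000, -1.600000) = 0.063360
  y ← -1.600000 + 0.09·0.063360 = -1.594298
t=0.090000, y=-1.594298:
  k1 = f(0.090000, -1.594298) = 0.126268
  k2 = f(0.135000, -1.588616) = 0.188728
  y ← -1.594298 + 0.09·0.188728 = -1.577312
t=0.180000, y=-1.577312:
  k1 = f(0.180000, -1.577312) = 0.249846
  k2 = f(0.225000, -1.566069) = 0.310082
  y ← -1.577312 + 0.09·0.310082 = -1.549405
y(0.27) ≈ -1.5494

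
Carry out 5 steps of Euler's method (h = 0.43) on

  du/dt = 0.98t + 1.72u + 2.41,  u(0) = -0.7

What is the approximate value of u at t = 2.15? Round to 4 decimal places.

13.4903

Euler: u_{n+1} = u_n + h·f(t_n, u_n).
t=0.000000, u=-0.700000: f=1.206000 → u ← -0.700000 + 0.43·1.206000 = -0.181420
t=0.430000, u=-0.181420: f=2.519358 → u ← -0.181420 + 0.43·2.519358 = 0.901904
t=0.860000, u=0.901904: f=4.804074 → u ← 0.901904 + 0.43·4.804074 = 2.967656
t=1.290000, u=2.967656: f=8.778568 → u ← 2.967656 + 0.43·8.778568 = 6.742440
t=1.720000, u=6.742440: f=15.692597 → u ← 6.742440 + 0.43·15.692597 = 13.490257
u(2.15) ≈ 13.4903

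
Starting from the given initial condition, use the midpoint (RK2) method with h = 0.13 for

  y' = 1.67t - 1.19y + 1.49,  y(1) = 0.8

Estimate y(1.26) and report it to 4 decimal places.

1.3441

Midpoint: k1 = f(t_n, y_n); k2 = f(t_n + h/2, y_n + (h/2)·k1); y_{n+1} = y_n + h·k2.
t=1.000000, y=0.800000:
  k1 = f(1.000000, 0.800000) = 2.208000
  k2 = f(1.065000, 0.943520) = 2.145761
  y ← 0.800000 + 0.13·2.145761 = 1.078949
t=1.130000, y=1.078949:
  k1 = f(1.130000, 1.078949) = 2.093151
  k2 = f(1.195000, 1.215004) = 2.039796
  y ← 1.078949 + 0.13·2.039796 = 1.344122
y(1.26) ≈ 1.3441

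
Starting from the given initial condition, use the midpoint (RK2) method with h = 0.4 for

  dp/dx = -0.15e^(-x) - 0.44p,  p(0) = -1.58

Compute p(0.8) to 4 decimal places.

Midpoint: k1 = f(x_n, p_n); k2 = f(x_n + h/2, p_n + (h/2)·k1); p_{n+1} = p_n + h·k2.
x=0.000000, p=-1.580000:
  k1 = f(0.000000, -1.580000) = 0.545200
  k2 = f(0.200000, -1.470960) = 0.524413
  p ← -1.580000 + 0.4·0.524413 = -1.370235
x=0.400000, p=-1.370235:
  k1 = f(0.400000, -1.370235) = 0.502355
  k2 = f(0.600000, -1.269764) = 0.476374
  p ← -1.370235 + 0.4·0.476374 = -1.179685
p(0.8) ≈ -1.1797

-1.1797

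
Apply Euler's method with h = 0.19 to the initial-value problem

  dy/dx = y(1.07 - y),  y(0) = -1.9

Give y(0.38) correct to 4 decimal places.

Euler: y_{n+1} = y_n + h·f(x_n, y_n).
x=0.000000, y=-1.900000: f=-5.643000 → y ← -1.900000 + 0.19·(-5.643000) = -2.972170
x=0.190000, y=-2.972170: f=-12.014016 → y ← -2.972170 + 0.19·(-12.014016) = -5.254833
y(0.38) ≈ -5.2548

-5.2548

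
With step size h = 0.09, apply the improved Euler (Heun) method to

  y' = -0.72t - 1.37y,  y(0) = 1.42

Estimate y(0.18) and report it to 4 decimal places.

1.0995

Heun: k1 = f(t_n, y_n); k2 = f(t_n + h, y_n + h·k1); y_{n+1} = y_n + (h/2)·(k1 + k2).
t=0.000000, y=1.420000:
  k1 = f(0.000000, 1.420000) = -1.945400
  k2 = f(0.090000, 1.244914) = -1.770332
  y ← 1.420000 + (0.09/2)·(-1.945400 + (-1.770332)) = 1.252792
t=0.090000, y=1.252792:
  k1 = f(0.090000, 1.252792) = -1.781125
  k2 = f(0.180000, 1.092491) = -1.626312
  y ← 1.252792 + (0.09/2)·(-1.781125 + (-1.626312)) = 1.099457
y(0.18) ≈ 1.0995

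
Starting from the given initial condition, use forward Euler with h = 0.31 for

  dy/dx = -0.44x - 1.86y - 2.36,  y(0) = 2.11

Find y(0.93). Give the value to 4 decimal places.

Euler: y_{n+1} = y_n + h·f(x_n, y_n).
x=0.000000, y=2.110000: f=-6.284600 → y ← 2.110000 + 0.31·(-6.284600) = 0.161774
x=0.310000, y=0.161774: f=-2.797300 → y ← 0.161774 + 0.31·(-2.797300) = -0.705389
x=0.620000, y=-0.705389: f=-1.320777 → y ← -0.705389 + 0.31·(-1.320777) = -1.114830
y(0.93) ≈ -1.1148

-1.1148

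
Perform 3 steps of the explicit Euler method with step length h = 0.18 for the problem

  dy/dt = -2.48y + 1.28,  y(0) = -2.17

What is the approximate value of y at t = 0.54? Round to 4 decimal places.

Euler: y_{n+1} = y_n + h·f(t_n, y_n).
t=0.000000, y=-2.170000: f=6.661600 → y ← -2.170000 + 0.18·6.661600 = -0.970912
t=0.180000, y=-0.970912: f=3.687862 → y ← -0.970912 + 0.18·3.687862 = -0.307097
t=0.360000, y=-0.307097: f=2.041600 → y ← -0.307097 + 0.18·2.041600 = 0.060391
y(0.54) ≈ 0.0604

0.0604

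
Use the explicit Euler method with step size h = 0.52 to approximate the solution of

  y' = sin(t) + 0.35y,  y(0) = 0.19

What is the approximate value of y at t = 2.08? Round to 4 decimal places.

1.7819

Euler: y_{n+1} = y_n + h·f(t_n, y_n).
t=0.000000, y=0.190000: f=0.066500 → y ← 0.190000 + 0.52·0.066500 = 0.224580
t=0.520000, y=0.224580: f=0.575483 → y ← 0.224580 + 0.52·0.575483 = 0.523831
t=1.040000, y=0.523831: f=1.045745 → y ← 0.523831 + 0.52·1.045745 = 1.067619
t=1.560000, y=1.067619: f=1.373608 → y ← 1.067619 + 0.52·1.373608 = 1.781895
y(2.08) ≈ 1.7819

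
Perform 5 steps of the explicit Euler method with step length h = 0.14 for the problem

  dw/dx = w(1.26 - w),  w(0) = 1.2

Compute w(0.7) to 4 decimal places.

Euler: w_{n+1} = w_n + h·f(x_n, w_n).
x=0.000000, w=1.200000: f=0.072000 → w ← 1.200000 + 0.14·0.072000 = 1.210080
x=0.140000, w=1.210080: f=0.060407 → w ← 1.210080 + 0.14·0.060407 = 1.218537
x=0.280000, w=1.218537: f=0.050524 → w ← 1.218537 + 0.14·0.050524 = 1.225610
x=0.420000, w=1.225610: f=0.042148 → w ← 1.225610 + 0.14·0.042148 = 1.231511
x=0.560000, w=1.231511: f=0.035084 → w ← 1.231511 + 0.14·0.035084 = 1.236423
w(0.7) ≈ 1.2364

1.2364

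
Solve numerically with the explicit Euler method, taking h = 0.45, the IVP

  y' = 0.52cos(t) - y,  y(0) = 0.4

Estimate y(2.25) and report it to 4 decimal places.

Euler: y_{n+1} = y_n + h·f(t_n, y_n).
t=0.000000, y=0.400000: f=0.120000 → y ← 0.400000 + 0.45·0.120000 = 0.454000
t=0.450000, y=0.454000: f=0.014232 → y ← 0.454000 + 0.45·0.014232 = 0.460405
t=0.900000, y=0.460405: f=-0.137167 → y ← 0.460405 + 0.45·(-0.137167) = 0.398679
t=1.350000, y=0.398679: f=-0.284796 → y ← 0.398679 + 0.45·(-0.284796) = 0.270521
t=1.800000, y=0.270521: f=-0.388666 → y ← 0.270521 + 0.45·(-0.388666) = 0.095621
y(2.25) ≈ 0.0956

0.0956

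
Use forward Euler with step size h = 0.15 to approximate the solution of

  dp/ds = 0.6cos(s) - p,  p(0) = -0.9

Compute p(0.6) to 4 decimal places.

-0.1961

Euler: p_{n+1} = p_n + h·f(s_n, p_n).
s=0.000000, p=-0.900000: f=1.500000 → p ← -0.900000 + 0.15·1.500000 = -0.675000
s=0.150000, p=-0.675000: f=1.268263 → p ← -0.675000 + 0.15·1.268263 = -0.484761
s=0.300000, p=-0.484761: f=1.057962 → p ← -0.484761 + 0.15·1.057962 = -0.326066
s=0.450000, p=-0.326066: f=0.866334 → p ← -0.326066 + 0.15·0.866334 = -0.196116
p(0.6) ≈ -0.1961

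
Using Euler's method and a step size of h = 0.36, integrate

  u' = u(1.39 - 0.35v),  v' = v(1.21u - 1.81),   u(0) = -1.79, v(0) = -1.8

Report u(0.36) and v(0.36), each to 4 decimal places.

-3.0917, 0.7764

Euler on (u,v): u_{n+1} = u_n + h·u', v_{n+1} = v_n + h·v'.
0.000000: (-1.790000, -1.800000); f=(-3.615800, 7.156620) → (-3.091688, 0.776383)
(u(0.36), v(0.36)) ≈ (-3.0917, 0.7764)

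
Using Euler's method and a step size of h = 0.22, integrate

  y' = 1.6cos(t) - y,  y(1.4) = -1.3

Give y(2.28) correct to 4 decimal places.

-0.7018

Euler: y_{n+1} = y_n + h·f(t_n, y_n).
t=1.400000, y=-1.300000: f=1.571947 → y ← -1.300000 + 0.22·1.571947 = -0.954172
t=1.620000, y=-0.954172: f=0.875477 → y ← -0.954172 + 0.22·0.875477 = -0.761567
t=1.840000, y=-0.761567: f=0.336024 → y ← -0.761567 + 0.22·0.336024 = -0.687641
t=2.060000, y=-0.687641: f=-0.064236 → y ← -0.687641 + 0.22·(-0.064236) = -0.701773
y(2.28) ≈ -0.7018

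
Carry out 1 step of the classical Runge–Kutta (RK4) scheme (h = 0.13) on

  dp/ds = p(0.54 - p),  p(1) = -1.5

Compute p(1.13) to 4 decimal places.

RK4: k1 = f(s_n, p_n); k2 = f(s_n + h/2, p_n + (h/2)·k1); k3 = f(s_n + h/2, p_n + (h/2)·k2); k4 = f(s_n + h, p_n + h·k3); p_{n+1} = p_n + (h/6)·(k1 + 2k2 + 2k3 + k4).
s=1.000000, p=-1.500000:
  k1 = f(1.000000, -1.500000) = -3.060000
  k2 = f(1.065000, -1.698900) = -3.803667
  k3 = f(1.065000, -1.747238) = -3.996351
  k4 = f(1.130000, -2.019526) = -5.169027
  p ← -1.500000 + (0.13/6)·(k1 + 2k2 + 2k3 + k4) = -2.016296
p(1.13) ≈ -2.0163

-2.0163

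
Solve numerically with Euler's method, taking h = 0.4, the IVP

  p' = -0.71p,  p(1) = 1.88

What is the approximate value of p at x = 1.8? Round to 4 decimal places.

0.9638

Euler: p_{n+1} = p_n + h·f(x_n, p_n).
x=1.000000, p=1.880000: f=-1.334800 → p ← 1.880000 + 0.4·(-1.334800) = 1.346080
x=1.400000, p=1.346080: f=-0.955717 → p ← 1.346080 + 0.4·(-0.955717) = 0.963793
p(1.8) ≈ 0.9638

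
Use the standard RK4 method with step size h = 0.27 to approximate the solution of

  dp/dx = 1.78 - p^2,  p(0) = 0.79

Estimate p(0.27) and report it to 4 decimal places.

1.0382

RK4: k1 = f(x_n, p_n); k2 = f(x_n + h/2, p_n + (h/2)·k1); k3 = f(x_n + h/2, p_n + (h/2)·k2); k4 = f(x_n + h, p_n + h·k3); p_{n+1} = p_n + (h/6)·(k1 + 2k2 + 2k3 + k4).
x=0.000000, p=0.790000:
  k1 = f(0.000000, 0.790000) = 1.155900
  k2 = f(0.135000, 0.946047) = 0.884996
  k3 = f(0.135000, 0.909474) = 0.952856
  k4 = f(0.270000, 1.047271) = 0.683223
  p ← 0.790000 + (0.27/6)·(k1 + 2k2 + 2k3 + k4) = 1.038167
p(0.27) ≈ 1.0382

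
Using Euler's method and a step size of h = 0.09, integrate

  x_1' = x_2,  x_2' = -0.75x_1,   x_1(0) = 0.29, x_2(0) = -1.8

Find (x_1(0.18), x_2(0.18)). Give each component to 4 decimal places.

Euler on (x_1,x_2): x_1_{n+1} = x_1_n + h·x_1', x_2_{n+1} = x_2_n + h·x_2'.
0.000000: (0.290000, -1.800000); f=(-1.800000, -0.217500) → (0.128000, -1.819575)
0.090000: (0.128000, -1.819575); f=(-1.819575, -0.096000) → (-0.035762, -1.828215)
(x_1(0.18), x_2(0.18)) ≈ (-0.0358, -1.8282)

-0.0358, -1.8282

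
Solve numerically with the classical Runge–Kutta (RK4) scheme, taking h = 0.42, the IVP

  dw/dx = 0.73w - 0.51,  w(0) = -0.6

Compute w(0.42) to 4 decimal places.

RK4: k1 = f(x_n, w_n); k2 = f(x_n + h/2, w_n + (h/2)·k1); k3 = f(x_n + h/2, w_n + (h/2)·k2); k4 = f(x_n + h, w_n + h·k3); w_{n+1} = w_n + (h/6)·(k1 + 2k2 + 2k3 + k4).
x=0.000000, w=-0.600000:
  k1 = f(0.000000, -0.600000) = -0.948000
  k2 = f(0.210000, -0.799080) = -1.093328
  k3 = f(0.210000, -0.829599) = -1.115607
  k4 = f(0.420000, -1.068555) = -1.290045
  w ← -0.600000 + (0.42/6)·(k1 + 2k2 + 2k3 + k4) = -1.065914
w(0.42) ≈ -1.0659

-1.0659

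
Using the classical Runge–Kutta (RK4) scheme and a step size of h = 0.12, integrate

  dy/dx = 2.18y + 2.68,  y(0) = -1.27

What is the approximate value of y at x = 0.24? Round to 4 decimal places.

-1.2979

RK4: k1 = f(x_n, y_n); k2 = f(x_n + h/2, y_n + (h/2)·k1); k3 = f(x_n + h/2, y_n + (h/2)·k2); k4 = f(x_n + h, y_n + h·k3); y_{n+1} = y_n + (h/6)·(k1 + 2k2 + 2k3 + k4).
x=0.000000, y=-1.270000:
  k1 = f(0.000000, -1.270000) = -0.088600
  k2 = f(0.060000, -1.275316) = -0.100189
  k3 = f(0.060000, -1.276011) = -0.101705
  k4 = f(0.120000, -1.282205) = -0.115206
  y ← -1.270000 + (0.12/6)·(k1 + 2k2 + 2k3 + k4) = -1.282152
x=0.120000, y=-1.282152:
  k1 = f(0.120000, -1.282152) = -0.115091
  k2 = f(0.180000, -1.289057) = -0.130145
  k3 = f(0.180000, -1.289961) = -0.132114
  k4 = f(0.240000, -1.298006) = -0.149652
  y ← -1.282152 + (0.12/6)·(k1 + 2k2 + 2k3 + k4) = -1.297937
y(0.24) ≈ -1.2979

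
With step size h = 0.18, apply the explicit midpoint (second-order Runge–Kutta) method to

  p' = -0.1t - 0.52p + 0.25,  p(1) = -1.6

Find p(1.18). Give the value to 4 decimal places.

Midpoint: k1 = f(t_n, p_n); k2 = f(t_n + h/2, p_n + (h/2)·k1); p_{n+1} = p_n + h·k2.
t=1.000000, p=-1.600000:
  k1 = f(1.000000, -1.600000) = 0.982000
  k2 = f(1.090000, -1.511620) = 0.927042
  p ← -1.600000 + 0.18·0.927042 = -1.433132
p(1.18) ≈ -1.4331

-1.4331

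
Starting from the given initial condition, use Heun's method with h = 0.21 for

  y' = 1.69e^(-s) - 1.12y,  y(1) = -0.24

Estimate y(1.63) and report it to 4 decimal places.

0.0788

Heun: k1 = f(s_n, y_n); k2 = f(s_n + h, y_n + h·k1); y_{n+1} = y_n + (h/2)·(k1 + k2).
s=1.000000, y=-0.240000:
  k1 = f(1.000000, -0.240000) = 0.890516
  k2 = f(1.210000, -0.052992) = 0.563304
  y ← -0.240000 + (0.21/2)·(0.890516 + 0.563304) = -0.087349
s=1.210000, y=-0.087349:
  k1 = f(1.210000, -0.087349) = 0.601784
  k2 = f(1.420000, 0.039026) = 0.364788
  y ← -0.087349 + (0.21/2)·(0.601784 + 0.364788) = 0.014141
s=1.420000, y=0.014141:
  k1 = f(1.420000, 0.014141) = 0.392659
  k2 = f(1.630000, 0.096599) = 0.222930
  y ← 0.014141 + (0.21/2)·(0.392659 + 0.222930) = 0.078778
y(1.63) ≈ 0.0788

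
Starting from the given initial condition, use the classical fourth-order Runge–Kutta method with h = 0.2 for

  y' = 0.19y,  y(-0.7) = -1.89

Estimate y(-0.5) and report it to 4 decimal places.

-1.9632

RK4: k1 = f(t_n, y_n); k2 = f(t_n + h/2, y_n + (h/2)·k1); k3 = f(t_n + h/2, y_n + (h/2)·k2); k4 = f(t_n + h, y_n + h·k3); y_{n+1} = y_n + (h/6)·(k1 + 2k2 + 2k3 + k4).
t=-0.700000, y=-1.890000:
  k1 = f(-0.700000, -1.890000) = -0.359100
  k2 = f(-0.600000, -1.925910) = -0.365923
  k3 = f(-0.600000, -1.926592) = -0.366053
  k4 = f(-0.500000, -1.963211) = -0.373010
  y ← -1.890000 + (0.2/6)·(k1 + 2k2 + 2k3 + k4) = -1.963202
y(-0.5) ≈ -1.9632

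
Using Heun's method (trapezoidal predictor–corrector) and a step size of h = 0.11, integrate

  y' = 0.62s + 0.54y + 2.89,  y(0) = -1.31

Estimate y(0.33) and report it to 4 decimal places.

Heun: k1 = f(s_n, y_n); k2 = f(s_n + h, y_n + h·k1); y_{n+1} = y_n + (h/2)·(k1 + k2).
s=0.000000, y=-1.310000:
  k1 = f(0.000000, -1.310000) = 2.182600
  k2 = f(0.110000, -1.069914) = 2.380446
  y ← -1.310000 + (0.11/2)·(2.182600 + 2.380446) = -1.059032
s=0.110000, y=-1.059032:
  k1 = f(0.110000, -1.059032) = 2.386322
  k2 = f(0.220000, -0.796537) = 2.596270
  y ← -1.059032 + (0.11/2)·(2.386322 + 2.596270) = -0.784990
s=0.220000, y=-0.784990:
  k1 = f(0.220000, -0.784990) = 2.602505
  k2 = f(0.330000, -0.498714) = 2.825294
  y ← -0.784990 + (0.11/2)·(2.602505 + 2.825294) = -0.486461
y(0.33) ≈ -0.4865

-0.4865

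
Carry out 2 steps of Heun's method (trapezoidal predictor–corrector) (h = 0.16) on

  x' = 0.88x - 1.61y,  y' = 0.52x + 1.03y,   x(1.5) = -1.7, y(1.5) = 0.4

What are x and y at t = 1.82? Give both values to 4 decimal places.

-2.4350, 0.1577

Heun on (x,y): k1 = f(t_n, state_n); k2 = f(t_n + h, state_n + h·k1); state_{n+1} = state_n + (h/2)·(k1 + k2).
1.500000: (-1.700000, 0.400000)
  k1 = (-2.140000, -0.472000)
  predictor → (-2.042400, 0.324480)
  k2 = (-2.319725, -0.727834)
  → (-2.056778, 0.304013)
1.660000: (-2.056778, 0.304013)
  k1 = (-2.299426, -0.756391)
  predictor → (-2.424686, 0.182991)
  k2 = (-2.428339, -1.072356)
  → (-2.434999, 0.157714)
(x(1.82), y(1.82)) ≈ (-2.4350, 0.1577)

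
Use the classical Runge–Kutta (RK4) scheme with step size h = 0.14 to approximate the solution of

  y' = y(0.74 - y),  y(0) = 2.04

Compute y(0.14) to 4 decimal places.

RK4: k1 = f(x_n, y_n); k2 = f(x_n + h/2, y_n + (h/2)·k1); k3 = f(x_n + h/2, y_n + (h/2)·k2); k4 = f(x_n + h, y_n + h·k3); y_{n+1} = y_n + (h/6)·(k1 + 2k2 + 2k3 + k4).
x=0.000000, y=2.040000:
  k1 = f(0.000000, 2.040000) = -2.652000
  k2 = f(0.070000, 1.854360) = -2.066425
  k3 = f(0.070000, 1.895350) = -2.189793
  k4 = f(0.140000, 1.733429) = -1.722038
  y ← 2.040000 + (0.14/6)·(k1 + 2k2 + 2k3 + k4) = 1.739316
y(0.14) ≈ 1.7393

1.7393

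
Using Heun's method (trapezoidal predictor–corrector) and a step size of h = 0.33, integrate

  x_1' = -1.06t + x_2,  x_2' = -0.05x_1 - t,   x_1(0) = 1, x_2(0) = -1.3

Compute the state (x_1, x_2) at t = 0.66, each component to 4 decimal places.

Heun on (x_1,x_2): k1 = f(t_n, state_n); k2 = f(t_n + h, state_n + h·k1); state_{n+1} = state_n + (h/2)·(k1 + k2).
0.000000: (1.000000, -1.300000)
  k1 = (-1.300000, -0.050000)
  predictor → (0.571000, -1.316500)
  k2 = (-1.666300, -0.358550)
  → (0.510560, -1.367411)
0.330000: (0.510560, -1.367411)
  k1 = (-1.717211, -0.355528)
  predictor → (-0.056119, -1.484735)
  k2 = (-2.184335, -0.657194)
  → (-0.133195, -1.534510)
(x_1(0.66), x_2(0.66)) ≈ (-0.1332, -1.5345)

-0.1332, -1.5345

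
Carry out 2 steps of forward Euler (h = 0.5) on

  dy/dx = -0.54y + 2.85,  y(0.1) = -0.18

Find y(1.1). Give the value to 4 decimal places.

Euler: y_{n+1} = y_n + h·f(x_n, y_n).
x=0.100000, y=-0.180000: f=2.947200 → y ← -0.180000 + 0.5·2.947200 = 1.293600
x=0.600000, y=1.293600: f=2.151456 → y ← 1.293600 + 0.5·2.151456 = 2.369328
y(1.1) ≈ 2.3693

2.3693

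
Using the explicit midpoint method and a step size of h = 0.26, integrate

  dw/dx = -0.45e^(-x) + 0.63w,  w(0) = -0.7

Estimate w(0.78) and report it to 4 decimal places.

Midpoint: k1 = f(x_n, w_n); k2 = f(x_n + h/2, w_n + (h/2)·k1); w_{n+1} = w_n + h·k2.
x=0.000000, w=-0.700000:
  k1 = f(0.000000, -0.700000) = -0.891000
  k2 = f(0.130000, -0.815830) = -0.909116
  w ← -0.700000 + 0.26·(-0.909116) = -0.936370
x=0.260000, w=-0.936370:
  k1 = f(0.260000, -0.936370) = -0.936886
  k2 = f(0.390000, -1.058165) = -0.971320
  w ← -0.936370 + 0.26·(-0.971320) = -1.188913
x=0.520000, w=-1.188913:
  k1 = f(0.520000, -1.188913) = -1.016550
  k2 = f(0.650000, -1.321065) = -1.067191
  w ← -1.188913 + 0.26·(-1.067191) = -1.466383
w(0.78) ≈ -1.4664

-1.4664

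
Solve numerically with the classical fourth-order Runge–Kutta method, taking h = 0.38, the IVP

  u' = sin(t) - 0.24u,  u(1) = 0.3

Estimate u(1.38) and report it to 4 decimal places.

0.6094

RK4: k1 = f(t_n, u_n); k2 = f(t_n + h/2, u_n + (h/2)·k1); k3 = f(t_n + h/2, u_n + (h/2)·k2); k4 = f(t_n + h, u_n + h·k3); u_{n+1} = u_n + (h/6)·(k1 + 2k2 + 2k3 + k4).
t=1.000000, u=0.300000:
  k1 = f(1.000000, 0.300000) = 0.769471
  k2 = f(1.190000, 0.446199) = 0.821281
  k3 = f(1.190000, 0.456043) = 0.818919
  k4 = f(1.380000, 0.611189) = 0.835168
  u ← 0.300000 + (0.38/6)·(k1 + 2k2 + 2k3 + k4) = 0.609386
u(1.38) ≈ 0.6094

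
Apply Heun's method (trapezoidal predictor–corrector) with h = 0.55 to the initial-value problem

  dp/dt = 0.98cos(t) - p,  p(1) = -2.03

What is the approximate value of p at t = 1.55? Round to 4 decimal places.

Heun: k1 = f(t_n, p_n); k2 = f(t_n + h, p_n + h·k1); p_{n+1} = p_n + (h/2)·(k1 + k2).
t=1.000000, p=-2.030000:
  k1 = f(1.000000, -2.030000) = 2.559496
  k2 = f(1.550000, -0.622277) = 0.642656
  p ← -2.030000 + (0.55/2)·(2.559496 + 0.642656) = -1.149408
p(1.55) ≈ -1.1494

-1.1494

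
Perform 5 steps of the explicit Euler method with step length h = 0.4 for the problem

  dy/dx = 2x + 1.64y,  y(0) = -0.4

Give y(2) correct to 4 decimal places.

Euler: y_{n+1} = y_n + h·f(x_n, y_n).
x=0.000000, y=-0.400000: f=-0.656000 → y ← -0.400000 + 0.4·(-0.656000) = -0.662400
x=0.400000, y=-0.662400: f=-0.286336 → y ← -0.662400 + 0.4·(-0.286336) = -0.776934
x=0.800000, y=-0.776934: f=0.325828 → y ← -0.776934 + 0.4·0.325828 = -0.646603
x=1.200000, y=-0.646603: f=1.339570 → y ← -0.646603 + 0.4·1.339570 = -0.110775
x=1.600000, y=-0.110775: f=3.018329 → y ← -0.110775 + 0.4·3.018329 = 1.096556
y(2) ≈ 1.0966

1.0966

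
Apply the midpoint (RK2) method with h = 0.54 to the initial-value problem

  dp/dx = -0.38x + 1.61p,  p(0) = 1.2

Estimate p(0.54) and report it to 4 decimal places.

Midpoint: k1 = f(x_n, p_n); k2 = f(x_n + h/2, p_n + (h/2)·k1); p_{n+1} = p_n + h·k2.
x=0.000000, p=1.200000:
  k1 = f(0.000000, 1.200000) = 1.932000
  k2 = f(0.270000, 1.721640) = 2.669240
  p ← 1.200000 + 0.54·2.669240 = 2.641390
p(0.54) ≈ 2.6414

2.6414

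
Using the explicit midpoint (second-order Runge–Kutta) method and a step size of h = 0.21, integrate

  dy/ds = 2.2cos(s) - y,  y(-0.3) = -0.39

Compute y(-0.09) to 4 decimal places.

Midpoint: k1 = f(s_n, y_n); k2 = f(s_n + h/2, y_n + (h/2)·k1); y_{n+1} = y_n + h·k2.
s=-0.300000, y=-0.390000:
  k1 = f(-0.300000, -0.390000) = 2.491740
  k2 = f(-0.195000, -0.128367) = 2.286672
  y ← -0.390000 + 0.21·2.286672 = 0.090201
y(-0.09) ≈ 0.0902

0.0902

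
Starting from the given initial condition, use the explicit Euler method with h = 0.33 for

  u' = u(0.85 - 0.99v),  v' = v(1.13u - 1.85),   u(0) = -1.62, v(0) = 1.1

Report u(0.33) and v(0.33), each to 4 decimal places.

Euler on (u,v): u_{n+1} = u_n + h·u', v_{n+1} = v_n + h·v'.
0.000000: (-1.620000, 1.100000); f=(0.387180, -4.048660) → (-1.492231, -0.236058)
(u(0.33), v(0.33)) ≈ (-1.4922, -0.2361)

-1.4922, -0.2361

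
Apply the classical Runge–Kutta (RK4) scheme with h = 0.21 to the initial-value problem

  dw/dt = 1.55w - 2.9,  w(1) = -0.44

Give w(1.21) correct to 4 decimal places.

-1.3290

RK4: k1 = f(t_n, w_n); k2 = f(t_n + h/2, w_n + (h/2)·k1); k3 = f(t_n + h/2, w_n + (h/2)·k2); k4 = f(t_n + h, w_n + h·k3); w_{n+1} = w_n + (h/6)·(k1 + 2k2 + 2k3 + k4).
t=1.000000, w=-0.440000:
  k1 = f(1.000000, -0.440000) = -3.582000
  k2 = f(1.105000, -0.816110) = -4.164970
  k3 = f(1.105000, -0.877322) = -4.259849
  k4 = f(1.210000, -1.334568) = -4.968581
  w ← -0.440000 + (0.21/6)·(k1 + 2k2 + 2k3 + k4) = -1.329008
w(1.21) ≈ -1.3290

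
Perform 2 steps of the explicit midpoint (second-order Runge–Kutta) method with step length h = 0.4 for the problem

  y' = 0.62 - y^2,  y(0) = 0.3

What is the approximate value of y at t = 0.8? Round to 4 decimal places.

0.6048

Midpoint: k1 = f(t_n, y_n); k2 = f(t_n + h/2, y_n + (h/2)·k1); y_{n+1} = y_n + h·k2.
t=0.000000, y=0.300000:
  k1 = f(0.000000, 0.300000) = 0.530000
  k2 = f(0.200000, 0.406000) = 0.455164
  y ← 0.300000 + 0.4·0.455164 = 0.482066
t=0.400000, y=0.482066:
  k1 = f(0.400000, 0.482066) = 0.387613
  k2 = f(0.600000, 0.559588) = 0.306861
  y ← 0.482066 + 0.4·0.306861 = 0.604810
y(0.8) ≈ 0.6048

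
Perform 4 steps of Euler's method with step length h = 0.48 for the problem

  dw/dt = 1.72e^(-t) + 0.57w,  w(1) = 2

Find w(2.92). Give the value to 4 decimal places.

Euler: w_{n+1} = w_n + h·f(t_n, w_n).
t=1.000000, w=2.000000: f=1.772753 → w ← 2.000000 + 0.48·1.772753 = 2.850921
t=1.480000, w=2.850921: f=2.016562 → w ← 2.850921 + 0.48·2.016562 = 3.818871
t=1.960000, w=3.818871: f=2.419033 → w ← 3.818871 + 0.48·2.419033 = 4.980007
t=2.440000, w=4.980007: f=2.988521 → w ← 4.980007 + 0.48·2.988521 = 6.414497
w(2.92) ≈ 6.4145

6.4145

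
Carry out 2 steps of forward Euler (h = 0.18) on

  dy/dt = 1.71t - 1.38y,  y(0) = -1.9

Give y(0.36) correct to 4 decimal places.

Euler: y_{n+1} = y_n + h·f(t_n, y_n).
t=0.000000, y=-1.900000: f=2.622000 → y ← -1.900000 + 0.18·2.622000 = -1.428040
t=0.180000, y=-1.428040: f=2.278495 → y ← -1.428040 + 0.18·2.278495 = -1.017911
y(0.36) ≈ -1.0179

-1.0179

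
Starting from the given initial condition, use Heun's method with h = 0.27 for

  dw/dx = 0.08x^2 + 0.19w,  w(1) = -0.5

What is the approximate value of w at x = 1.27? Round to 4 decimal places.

-0.4975

Heun: k1 = f(x_n, w_n); k2 = f(x_n + h, w_n + h·k1); w_{n+1} = w_n + (h/2)·(k1 + k2).
x=1.000000, w=-0.500000:
  k1 = f(1.000000, -0.500000) = -0.015000
  k2 = f(1.270000, -0.504050) = 0.033263
  w ← -0.500000 + (0.27/2)·(-0.015000 + 0.033263) = -0.497535
w(1.27) ≈ -0.4975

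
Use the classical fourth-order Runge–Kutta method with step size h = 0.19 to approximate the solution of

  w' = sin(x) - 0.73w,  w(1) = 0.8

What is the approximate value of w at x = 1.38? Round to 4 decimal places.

0.9135

RK4: k1 = f(x_n, w_n); k2 = f(x_n + h/2, w_n + (h/2)·k1); k3 = f(x_n + h/2, w_n + (h/2)·k2); k4 = f(x_n + h, w_n + h·k3); w_{n+1} = w_n + (h/6)·(k1 + 2k2 + 2k3 + k4).
x=1.000000, w=0.800000:
  k1 = f(1.000000, 0.800000) = 0.257471
  k2 = f(1.095000, 0.824460) = 0.287073
  k3 = f(1.095000, 0.827272) = 0.285020
  k4 = f(1.190000, 0.854154) = 0.304837
  w ← 0.800000 + (0.19/6)·(k1 + 2k2 + 2k3 + k4) = 0.854039
x=1.190000, w=0.854039:
  k1 = f(1.190000, 0.854039) = 0.304921
  k2 = f(1.285000, 0.883006) = 0.314843
  k3 = f(1.285000, 0.883949) = 0.314155
  k4 = f(1.380000, 0.913728) = 0.314832
  w ← 0.854039 + (0.19/6)·(k1 + 2k2 + 2k3 + k4) = 0.913501
w(1.38) ≈ 0.9135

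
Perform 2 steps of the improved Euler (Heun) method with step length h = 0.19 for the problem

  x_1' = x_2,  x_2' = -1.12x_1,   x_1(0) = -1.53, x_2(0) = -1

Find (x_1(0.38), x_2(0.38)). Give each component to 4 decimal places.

Heun on (x_1,x_2): k1 = f(t_n, state_n); k2 = f(t_n + h, state_n + h·k1); state_{n+1} = state_n + (h/2)·(k1 + k2).
0.000000: (-1.530000, -1.000000)
  k1 = (-1.000000, 1.713600)
  predictor → (-1.720000, -0.674416)
  k2 = (-0.674416, 1.926400)
  → (-1.689070, -0.654200)
0.190000: (-1.689070, -0.654200)
  k1 = (-0.654200, 1.891758)
  predictor → (-1.813368, -0.294766)
  k2 = (-0.294766, 2.030972)
  → (-1.779221, -0.281541)
(x_1(0.38), x_2(0.38)) ≈ (-1.7792, -0.2815)

-1.7792, -0.2815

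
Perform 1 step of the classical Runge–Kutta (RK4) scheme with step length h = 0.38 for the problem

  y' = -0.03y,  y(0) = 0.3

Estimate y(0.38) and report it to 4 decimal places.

0.2966

RK4: k1 = f(x_n, y_n); k2 = f(x_n + h/2, y_n + (h/2)·k1); k3 = f(x_n + h/2, y_n + (h/2)·k2); k4 = f(x_n + h, y_n + h·k3); y_{n+1} = y_n + (h/6)·(k1 + 2k2 + 2k3 + k4).
x=0.000000, y=0.300000:
  k1 = f(0.000000, 0.300000) = -0.009000
  k2 = f(0.190000, 0.298290) = -0.008949
  k3 = f(0.190000, 0.298300) = -0.008949
  k4 = f(0.380000, 0.296599) = -0.008898
  y ← 0.300000 + (0.38/6)·(k1 + 2k2 + 2k3 + k4) = 0.296599
y(0.38) ≈ 0.2966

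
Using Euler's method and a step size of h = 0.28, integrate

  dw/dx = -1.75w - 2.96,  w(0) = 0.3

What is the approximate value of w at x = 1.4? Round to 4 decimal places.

Euler: w_{n+1} = w_n + h·f(x_n, w_n).
x=0.000000, w=0.300000: f=-3.485000 → w ← 0.300000 + 0.28·(-3.485000) = -0.675800
x=0.280000, w=-0.675800: f=-1.777350 → w ← -0.675800 + 0.28·(-1.777350) = -1.173458
x=0.560000, w=-1.173458: f=-0.906448 → w ← -1.173458 + 0.28·(-0.906448) = -1.427264
x=0.840000, w=-1.427264: f=-0.462289 → w ← -1.427264 + 0.28·(-0.462289) = -1.556704
x=1.120000, w=-1.556704: f=-0.235767 → w ← -1.556704 + 0.28·(-0.235767) = -1.622719
w(1.4) ≈ -1.6227

-1.6227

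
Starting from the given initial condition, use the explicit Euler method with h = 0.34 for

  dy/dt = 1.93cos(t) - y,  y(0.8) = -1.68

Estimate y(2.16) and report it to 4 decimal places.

Euler: y_{n+1} = y_n + h·f(t_n, y_n).
t=0.800000, y=-1.680000: f=3.024644 → y ← -1.680000 + 0.34·3.024644 = -0.651621
t=1.140000, y=-0.651621: f=1.457578 → y ← -0.651621 + 0.34·1.457578 = -0.156044
t=1.480000, y=-0.156044: f=0.331041 → y ← -0.156044 + 0.34·0.331041 = -0.043491
t=1.820000, y=-0.043491: f=-0.432510 → y ← -0.043491 + 0.34·(-0.432510) = -0.190544
y(2.16) ≈ -0.1905

-0.1905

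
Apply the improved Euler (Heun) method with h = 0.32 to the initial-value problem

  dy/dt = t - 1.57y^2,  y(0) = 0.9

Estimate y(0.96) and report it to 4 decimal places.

0.6935

Heun: k1 = f(t_n, y_n); k2 = f(t_n + h, y_n + h·k1); y_{n+1} = y_n + (h/2)·(k1 + k2).
t=0.000000, y=0.900000:
  k1 = f(0.000000, 0.900000) = -1.271700
  k2 = f(0.320000, 0.493056) = -0.061674
  y ← 0.900000 + (0.32/2)·(-1.271700 + (-0.061674)) = 0.686660
t=0.320000, y=0.686660:
  k1 = f(0.320000, 0.686660) = -0.420259
  k2 = f(0.640000, 0.552177) = 0.161307
  y ← 0.686660 + (0.32/2)·(-0.420259 + 0.161307) = 0.645228
t=0.640000, y=0.645228:
  k1 = f(0.640000, 0.645228) = -0.013621
  k2 = f(0.960000, 0.640869) = 0.315180
  y ← 0.645228 + (0.32/2)·(-0.013621 + 0.315180) = 0.693477
y(0.96) ≈ 0.6935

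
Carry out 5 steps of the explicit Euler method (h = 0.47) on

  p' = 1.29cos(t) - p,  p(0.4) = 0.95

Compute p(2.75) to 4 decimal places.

-0.2900

Euler: p_{n+1} = p_n + h·f(t_n, p_n).
t=0.400000, p=0.950000: f=0.238169 → p ← 0.950000 + 0.47·0.238169 = 1.061939
t=0.870000, p=1.061939: f=-0.230113 → p ← 1.061939 + 0.47·(-0.230113) = 0.953786
t=1.340000, p=0.953786: f=-0.658695 → p ← 0.953786 + 0.47·(-0.658695) = 0.644199
t=1.810000, p=0.644199: f=-0.949838 → p ← 0.644199 + 0.47·(-0.949838) = 0.197776
t=2.280000, p=0.197776: f=-1.037862 → p ← 0.197776 + 0.47·(-1.037862) = -0.290019
p(2.75) ≈ -0.2900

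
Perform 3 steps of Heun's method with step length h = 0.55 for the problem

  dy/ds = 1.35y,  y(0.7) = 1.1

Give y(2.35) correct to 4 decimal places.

Heun: k1 = f(s_n, y_n); k2 = f(s_n + h, y_n + h·k1); y_{n+1} = y_n + (h/2)·(k1 + k2).
s=0.700000, y=1.100000:
  k1 = f(0.700000, 1.100000) = 1.485000
  k2 = f(1.250000, 1.916750) = 2.587613
  y ← 1.100000 + (0.55/2)·(1.485000 + 2.587613) = 2.219968
s=1.250000, y=2.219968:
  k1 = f(1.250000, 2.219968) = 2.996957
  k2 = f(1.800000, 3.868295) = 5.222198
  y ← 2.219968 + (0.55/2)·(2.996957 + 5.222198) = 4.480236
s=1.800000, y=4.480236:
  k1 = f(1.800000, 4.480236) = 6.048319
  k2 = f(2.350000, 7.806812) = 10.539196
  y ← 4.480236 + (0.55/2)·(6.048319 + 10.539196) = 9.041803
y(2.35) ≈ 9.0418

9.0418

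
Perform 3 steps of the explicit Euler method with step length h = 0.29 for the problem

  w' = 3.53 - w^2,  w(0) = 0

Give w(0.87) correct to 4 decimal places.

1.8857

Euler: w_{n+1} = w_n + h·f(x_n, w_n).
x=0.000000, w=0.000000: f=3.530000 → w ← 0.000000 + 0.29·3.530000 = 1.023700
x=0.290000, w=1.023700: f=2.482038 → w ← 1.023700 + 0.29·2.482038 = 1.743491
x=0.580000, w=1.743491: f=0.490239 → w ← 1.743491 + 0.29·0.490239 = 1.885660
w(0.87) ≈ 1.8857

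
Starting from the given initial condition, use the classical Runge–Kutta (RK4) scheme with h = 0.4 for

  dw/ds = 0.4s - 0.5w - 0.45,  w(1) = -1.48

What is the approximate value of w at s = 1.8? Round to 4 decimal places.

RK4: k1 = f(s_n, w_n); k2 = f(s_n + h/2, w_n + (h/2)·k1); k3 = f(s_n + h/2, w_n + (h/2)·k2); k4 = f(s_n + h, w_n + h·k3); w_{n+1} = w_n + (h/6)·(k1 + 2k2 + 2k3 + k4).
s=1.000000, w=-1.480000:
  k1 = f(1.000000, -1.480000) = 0.690000
  k2 = f(1.200000, -1.342000) = 0.701000
  k3 = f(1.200000, -1.339800) = 0.699900
  k4 = f(1.400000, -1.200040) = 0.710020
  w ← -1.480000 + (0.4/6)·(k1 + 2k2 + 2k3 + k4) = -1.199879
s=1.400000, w=-1.199879:
  k1 = f(1.400000, -1.199879) = 0.709939
  k2 = f(1.600000, -1.057891) = 0.718945
  k3 = f(1.600000, -1.056090) = 0.718045
  k4 = f(1.800000, -0.912661) = 0.726330
  w ← -1.199879 + (0.4/6)·(k1 + 2k2 + 2k3 + k4) = -0.912529
w(1.8) ≈ -0.9125

-0.9125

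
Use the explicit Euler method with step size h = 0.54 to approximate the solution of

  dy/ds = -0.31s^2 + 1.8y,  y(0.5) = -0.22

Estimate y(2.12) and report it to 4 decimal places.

Euler: y_{n+1} = y_n + h·f(s_n, y_n).
s=0.500000, y=-0.220000: f=-0.473500 → y ← -0.220000 + 0.54·(-0.473500) = -0.475690
s=1.040000, y=-0.475690: f=-1.191538 → y ← -0.475690 + 0.54·(-1.191538) = -1.119121
s=1.580000, y=-1.119121: f=-2.788301 → y ← -1.119121 + 0.54·(-2.788301) = -2.624803
y(2.12) ≈ -2.6248

-2.6248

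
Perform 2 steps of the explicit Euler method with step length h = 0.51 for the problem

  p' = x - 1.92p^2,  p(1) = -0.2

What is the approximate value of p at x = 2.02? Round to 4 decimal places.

0.9691

Euler: p_{n+1} = p_n + h·f(x_n, p_n).
x=1.000000, p=-0.200000: f=0.923200 → p ← -0.200000 + 0.51·0.923200 = 0.270832
x=1.510000, p=0.270832: f=1.369168 → p ← 0.270832 + 0.51·1.369168 = 0.969108
p(2.02) ≈ 0.9691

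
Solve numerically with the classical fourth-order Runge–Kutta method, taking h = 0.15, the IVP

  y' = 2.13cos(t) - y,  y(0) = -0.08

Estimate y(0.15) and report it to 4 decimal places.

RK4: k1 = f(t_n, y_n); k2 = f(t_n + h/2, y_n + (h/2)·k1); k3 = f(t_n + h/2, y_n + (h/2)·k2); k4 = f(t_n + h, y_n + h·k3); y_{n+1} = y_n + (h/6)·(k1 + 2k2 + 2k3 + k4).
t=0.000000, y=-0.080000:
  k1 = f(0.000000, -0.080000) = 2.210000
  k2 = f(0.075000, 0.085750) = 2.038262
  k3 = f(0.075000, 0.072870) = 2.051143
  k4 = f(0.150000, 0.227671) = 1.878411
  y ← -0.080000 + (0.15/6)·(k1 + 2k2 + 2k3 + k4) = 0.226681
y(0.15) ≈ 0.2267

0.2267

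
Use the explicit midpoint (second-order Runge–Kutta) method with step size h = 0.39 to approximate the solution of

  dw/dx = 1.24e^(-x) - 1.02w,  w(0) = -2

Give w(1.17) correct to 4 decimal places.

Midpoint: k1 = f(x_n, w_n); k2 = f(x_n + h/2, w_n + (h/2)·k1); w_{n+1} = w_n + h·k2.
x=0.000000, w=-2.000000:
  k1 = f(0.000000, -2.000000) = 3.280000
  k2 = f(0.195000, -1.360400) = 2.407923
  w ← -2.000000 + 0.39·2.407923 = -1.060910
x=0.390000, w=-1.060910:
  k1 = f(0.390000, -1.060910) = 1.921679
  k2 = f(0.585000, -0.686183) = 1.390718
  w ← -1.060910 + 0.39·1.390718 = -0.518530
x=0.780000, w=-0.518530:
  k1 = f(0.780000, -0.518530) = 1.097324
  k2 = f(0.975000, -0.304552) = 0.778362
  w ← -0.518530 + 0.39·0.778362 = -0.214969
w(1.17) ≈ -0.2150

-0.2150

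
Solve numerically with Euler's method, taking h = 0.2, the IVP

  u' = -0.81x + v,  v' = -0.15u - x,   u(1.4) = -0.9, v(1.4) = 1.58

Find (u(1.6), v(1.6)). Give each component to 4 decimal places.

Euler on (u,v): u_{n+1} = u_n + h·u', v_{n+1} = v_n + h·v'.
1.400000: (-0.900000, 1.580000); f=(0.446000, -1.265000) → (-0.810800, 1.327000)
(u(1.6), v(1.6)) ≈ (-0.8108, 1.3270)

-0.8108, 1.3270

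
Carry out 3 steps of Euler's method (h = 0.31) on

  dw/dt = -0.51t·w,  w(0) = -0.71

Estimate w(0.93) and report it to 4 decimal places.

-0.6090

Euler: w_{n+1} = w_n + h·f(t_n, w_n).
t=0.000000, w=-0.710000: f=0.000000 → w ← -0.710000 + 0.31·0.000000 = -0.710000
t=0.310000, w=-0.710000: f=0.112251 → w ← -0.710000 + 0.31·0.112251 = -0.675202
t=0.620000, w=-0.675202: f=0.213499 → w ← -0.675202 + 0.31·0.213499 = -0.609018
w(0.93) ≈ -0.6090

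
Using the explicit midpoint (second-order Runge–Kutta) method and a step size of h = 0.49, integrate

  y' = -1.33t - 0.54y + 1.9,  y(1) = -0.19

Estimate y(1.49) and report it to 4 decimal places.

-0.0637

Midpoint: k1 = f(t_n, y_n); k2 = f(t_n + h/2, y_n + (h/2)·k1); y_{n+1} = y_n + h·k2.
t=1.000000, y=-0.190000:
  k1 = f(1.000000, -0.190000) = 0.672600
  k2 = f(1.245000, -0.025213) = 0.257765
  y ← -0.190000 + 0.49·0.257765 = -0.063695
y(1.49) ≈ -0.0637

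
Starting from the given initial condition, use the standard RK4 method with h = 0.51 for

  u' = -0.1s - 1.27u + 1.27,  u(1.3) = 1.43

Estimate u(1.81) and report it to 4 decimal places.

RK4: k1 = f(s_n, u_n); k2 = f(s_n + h/2, u_n + (h/2)·k1); k3 = f(s_n + h/2, u_n + (h/2)·k2); k4 = f(s_n + h, u_n + h·k3); u_{n+1} = u_n + (h/6)·(k1 + 2k2 + 2k3 + k4).
s=1.300000, u=1.430000:
  k1 = f(1.300000, 1.430000) = -0.676100
  k2 = f(1.555000, 1.257594) = -0.482645
  k3 = f(1.555000, 1.306926) = -0.545295
  k4 = f(1.810000, 1.151899) = -0.373912
  u ← 1.430000 + (0.51/6)·(k1 + 2k2 + 2k3 + k4) = 1.165999
u(1.81) ≈ 1.1660

1.1660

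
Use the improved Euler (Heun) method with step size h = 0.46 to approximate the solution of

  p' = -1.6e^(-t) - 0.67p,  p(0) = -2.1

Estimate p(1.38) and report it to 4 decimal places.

Heun: k1 = f(t_n, p_n); k2 = f(t_n + h, p_n + h·k1); p_{n+1} = p_n + (h/2)·(k1 + k2).
t=0.000000, p=-2.100000:
  k1 = f(0.000000, -2.100000) = -0.193000
  k2 = f(0.460000, -2.188780) = 0.456429
  p ← -2.100000 + (0.46/2)·(-0.193000 + 0.456429) = -2.039411
t=0.460000, p=-2.039411:
  k1 = f(0.460000, -2.039411) = 0.356352
  k2 = f(0.920000, -1.875490) = 0.618948
  p ← -2.039411 + (0.46/2)·(0.356352 + 0.618948) = -1.815093
t=0.920000, p=-1.815093:
  k1 = f(0.920000, -1.815093) = 0.578482
  k2 = f(1.380000, -1.548991) = 0.635298
  p ← -1.815093 + (0.46/2)·(0.578482 + 0.635298) = -1.535923
p(1.38) ≈ -1.5359

-1.5359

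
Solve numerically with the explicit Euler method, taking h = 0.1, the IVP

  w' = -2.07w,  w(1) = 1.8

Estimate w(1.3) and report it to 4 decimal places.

0.8976

Euler: w_{n+1} = w_n + h·f(s_n, w_n).
s=1.000000, w=1.800000: f=-3.726000 → w ← 1.800000 + 0.1·(-3.726000) = 1.427400
s=1.100000, w=1.427400: f=-2.954718 → w ← 1.427400 + 0.1·(-2.954718) = 1.131928
s=1.200000, w=1.131928: f=-2.343091 → w ← 1.131928 + 0.1·(-2.343091) = 0.897619
w(1.3) ≈ 0.8976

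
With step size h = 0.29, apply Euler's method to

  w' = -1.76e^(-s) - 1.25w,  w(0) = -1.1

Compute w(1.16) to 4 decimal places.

Euler: w_{n+1} = w_n + h·f(s_n, w_n).
s=0.000000, w=-1.100000: f=-0.385000 → w ← -1.100000 + 0.29·(-0.385000) = -1.211650
s=0.290000, w=-1.211650: f=0.197619 → w ← -1.211650 + 0.29·0.197619 = -1.154341
s=0.580000, w=-1.154341: f=0.457505 → w ← -1.154341 + 0.29·0.457505 = -1.021664
s=0.870000, w=-1.021664: f=0.539726 → w ← -1.021664 + 0.29·0.539726 = -0.865144
w(1.16) ≈ -0.8651

-0.8651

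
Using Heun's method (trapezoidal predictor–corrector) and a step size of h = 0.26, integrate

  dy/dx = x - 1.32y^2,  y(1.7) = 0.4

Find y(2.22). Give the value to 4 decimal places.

Heun: k1 = f(x_n, y_n); k2 = f(x_n + h, y_n + h·k1); y_{n+1} = y_n + (h/2)·(k1 + k2).
x=1.700000, y=0.400000:
  k1 = f(1.700000, 0.400000) = 1.488800
  k2 = f(1.960000, 0.787088) = 1.142250
  y ← 0.400000 + (0.26/2)·(1.488800 + 1.142250) = 0.742037
x=1.960000, y=0.742037:
  k1 = f(1.960000, 0.742037) = 1.233184
  k2 = f(2.220000, 1.062664) = 0.729383
  y ← 0.742037 + (0.26/2)·(1.233184 + 0.729383) = 0.997170
y(2.22) ≈ 0.9972

0.9972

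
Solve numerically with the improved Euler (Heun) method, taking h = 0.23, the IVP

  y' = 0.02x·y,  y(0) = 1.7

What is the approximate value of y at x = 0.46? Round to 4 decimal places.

1.7036

Heun: k1 = f(x_n, y_n); k2 = f(x_n + h, y_n + h·k1); y_{n+1} = y_n + (h/2)·(k1 + k2).
x=0.000000, y=1.700000:
  k1 = f(0.000000, 1.700000) = 0.000000
  k2 = f(0.230000, 1.700000) = 0.007820
  y ← 1.700000 + (0.23/2)·(0.000000 + 0.007820) = 1.700899
x=0.230000, y=1.700899:
  k1 = f(0.230000, 1.700899) = 0.007824
  k2 = f(0.460000, 1.702699) = 0.015665
  y ← 1.700899 + (0.23/2)·(0.007824 + 0.015665) = 1.703601
y(0.46) ≈ 1.7036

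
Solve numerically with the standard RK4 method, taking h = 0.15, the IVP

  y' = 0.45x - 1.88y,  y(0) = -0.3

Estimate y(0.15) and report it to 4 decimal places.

RK4: k1 = f(x_n, y_n); k2 = f(x_n + h/2, y_n + (h/2)·k1); k3 = f(x_n + h/2, y_n + (h/2)·k2); k4 = f(x_n + h, y_n + h·k3); y_{n+1} = y_n + (h/6)·(k1 + 2k2 + 2k3 + k4).
x=0.000000, y=-0.300000:
  k1 = f(0.000000, -0.300000) = 0.564000
  k2 = f(0.075000, -0.257700) = 0.518226
  k3 = f(0.075000, -0.261133) = 0.524680
  k4 = f(0.150000, -0.221298) = 0.483540
  y ← -0.300000 + (0.15/6)·(k1 + 2k2 + 2k3 + k4) = -0.221666
y(0.15) ≈ -0.2217

-0.2217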